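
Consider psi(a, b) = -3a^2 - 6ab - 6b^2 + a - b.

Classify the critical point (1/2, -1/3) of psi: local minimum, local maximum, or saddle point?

local maximum

The Hessian of psi is constant: H = [[-6, -6], [-6, -12]].
det(H) = (-6)·(-12) − (-6)² = 36.
det(H) > 0 and tr(H) = -18 < 0, so H is negative definite and the point is a local maximum.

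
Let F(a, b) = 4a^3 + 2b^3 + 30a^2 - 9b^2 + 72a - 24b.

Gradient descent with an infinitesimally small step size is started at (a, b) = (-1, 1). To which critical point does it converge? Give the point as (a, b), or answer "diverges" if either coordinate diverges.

(-2, 4)

F is separable, so gradient descent decouples: a follows -∂F/∂a, b follows -∂F/∂b.
∂F/∂a = 12(a + 2)(a + 3); at a=-1 this is 24, so a decreases.
∂F/∂b = 6(b - 4)(b + 1); at b=1 this is -36, so b increases.
a converges to its nearest critical value -2 (a local min of the a-part); b converges to 4. The iterate converges to (-2, 4).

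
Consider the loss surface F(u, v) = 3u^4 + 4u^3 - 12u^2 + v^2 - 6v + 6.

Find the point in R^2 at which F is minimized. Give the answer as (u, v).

(-2, 3)

F(u,v) separates as P(u) + Q(v) + 6, so its minimum is min P + min Q + 6.
P'(u) = 12u(u - 1)(u + 2) vanishes at u ∈ {-2, 0, 1}; Q'(v) = 2v - 6 vanishes at v ∈ {3}.
Local minima of P (where P''>0): P(-2)=-32, P(1)=-5. Local minima of Q: Q(3)=-9.
So the global minimum of F is P(-2) + Q(3) + 6 = -32 − 9 + 6 = -35, attained at (-2, 3).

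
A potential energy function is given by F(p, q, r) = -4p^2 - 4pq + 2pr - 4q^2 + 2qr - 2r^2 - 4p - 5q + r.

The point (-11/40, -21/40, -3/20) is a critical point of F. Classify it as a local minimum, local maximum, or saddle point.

The Hessian is constant: H = [[-8, -4, 2], [-4, -8, 2], [2, 2, -4]].
Leading principal minors: Δ₁ = -8, Δ₂ = 48, Δ₃ = -160.
The minors alternate sign starting negative (−, +, −), so H is negative definite: a local maximum.

local maximum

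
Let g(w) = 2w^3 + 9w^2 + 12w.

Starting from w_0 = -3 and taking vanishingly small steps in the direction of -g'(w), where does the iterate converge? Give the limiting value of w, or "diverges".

diverges

g'(w) = 6(w + 1)(w + 2), so g'(-3) = 12.
Gradient descent moves in the -g' direction, i.e. w is decreasing.
There is no critical point below w=-3, and g' keeps the same sign, so the iterate runs off to −∞.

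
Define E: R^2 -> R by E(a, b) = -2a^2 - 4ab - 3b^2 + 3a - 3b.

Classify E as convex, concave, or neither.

concave

E is quadratic, so its Hessian is the constant matrix H = [[-4, -4], [-4, -6]].
det(H) = 8, tr(H) = -10.
det(H) > 0 and tr(H) < 0, so H is negative definite everywhere: concave.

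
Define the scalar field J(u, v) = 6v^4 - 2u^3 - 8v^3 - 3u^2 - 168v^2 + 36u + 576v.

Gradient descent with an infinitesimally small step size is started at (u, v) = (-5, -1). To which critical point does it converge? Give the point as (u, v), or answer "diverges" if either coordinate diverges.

(-3, -4)

J is separable, so gradient descent decouples: u follows -∂J/∂u, v follows -∂J/∂v.
∂J/∂u = -6(u - 2)(u + 3); at u=-5 this is -84, so u increases.
∂J/∂v = 24(v - 3)(v - 2)(v + 4); at v=-1 this is 864, so v decreases.
u converges to its nearest critical value -3 (a local min of the u-part); v converges to -4. The iterate converges to (-3, -4).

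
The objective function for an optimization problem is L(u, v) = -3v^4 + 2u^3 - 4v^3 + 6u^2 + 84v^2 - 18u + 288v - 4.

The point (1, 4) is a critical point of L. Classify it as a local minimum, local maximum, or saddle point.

saddle point

The mixed partial ∂²L/∂u∂v is 0, so the Hessian at any point is diag(L_uu, L_vv) = diag(12(u + 1), 12(-3v^2 - 2v + 14)).
At (1, 4): H = diag(24, -504).
The eigenvalues have opposite signs, so H is indefinite: a saddle point.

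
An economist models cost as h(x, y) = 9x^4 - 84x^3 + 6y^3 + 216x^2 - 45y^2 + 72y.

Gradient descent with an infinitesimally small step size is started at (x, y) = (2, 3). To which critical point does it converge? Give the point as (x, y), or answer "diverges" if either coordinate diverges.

h is separable, so gradient descent decouples: x follows -∂h/∂x, y follows -∂h/∂y.
∂h/∂x = 36x(x - 4)(x - 3); at x=2 this is 144, so x decreases.
∂h/∂y = 18(y - 4)(y - 1); at y=3 this is -36, so y increases.
x converges to its nearest critical value 0 (a local min of the x-part); y converges to 4. The iterate converges to (0, 4).

(0, 4)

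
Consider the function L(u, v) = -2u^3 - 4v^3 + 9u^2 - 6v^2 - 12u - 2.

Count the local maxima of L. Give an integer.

1

L separates as a function of u plus a function of v, so ∇L=0 decouples.
∂L/∂u = -6(u - 2)(u - 1) = 0 at u ∈ {1, 2}; ∂L/∂v = -12v(v + 1) = 0 at v ∈ {-1, 0}.
The Hessian is diagonal: diag(L_uu, L_vv). Second derivatives: L_uu(1)=6, L_uu(2)=-6; L_vv(-1)=12, L_vv(0)=-12.
Local maxima occur where both diagonal entries negative: (2, 0). Count: 1.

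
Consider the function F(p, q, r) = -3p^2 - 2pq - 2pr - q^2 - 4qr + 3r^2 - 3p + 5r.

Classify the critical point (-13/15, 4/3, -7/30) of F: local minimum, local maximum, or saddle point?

The Hessian is constant: H = [[-6, -2, -2], [-2, -2, -4], [-2, -4, 6]].
Leading principal minors: Δ₁ = -6, Δ₂ = 8, Δ₃ = 120.
The minors fit neither the all-positive nor the alternating-sign pattern, so H is indefinite: a saddle point.

saddle point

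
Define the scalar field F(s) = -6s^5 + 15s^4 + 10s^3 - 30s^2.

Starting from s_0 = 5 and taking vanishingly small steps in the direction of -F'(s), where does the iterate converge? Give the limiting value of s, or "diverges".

diverges

F'(s) = -30s(s - 2)(s - 1)(s + 1), so F'(5) = -10800.
Gradient descent moves in the -F' direction, i.e. s is increasing.
There is no critical point above s=5, and F' keeps the same sign, so the iterate runs off to +∞.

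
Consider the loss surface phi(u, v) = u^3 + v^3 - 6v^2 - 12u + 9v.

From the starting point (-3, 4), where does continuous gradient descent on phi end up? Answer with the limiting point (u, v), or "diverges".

phi is separable, so gradient descent decouples: u follows -∂phi/∂u, v follows -∂phi/∂v.
∂phi/∂u = 3(u - 2)(u + 2); at u=-3 this is 15, so u decreases.
∂phi/∂v = 3(v - 3)(v - 1); at v=4 this is 9, so v decreases.
The u-coordinate has no critical point in that direction and runs off to infinity.

diverges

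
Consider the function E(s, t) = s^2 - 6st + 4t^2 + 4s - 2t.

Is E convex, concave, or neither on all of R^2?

neither

E is quadratic, so its Hessian is the constant matrix H = [[2, -6], [-6, 8]].
det(H) = -20, tr(H) = 10.
det(H) < 0, so H is indefinite: neither convex nor concave.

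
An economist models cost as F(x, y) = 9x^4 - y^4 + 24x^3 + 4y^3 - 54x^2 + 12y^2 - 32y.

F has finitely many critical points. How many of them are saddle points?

F separates as a function of x plus a function of y, so ∇F=0 decouples.
∂F/∂x = 36x(x - 1)(x + 3) = 0 at x ∈ {-3, 0, 1}; ∂F/∂y = -4(y - 4)(y - 1)(y + 2) = 0 at y ∈ {-2, 1, 4}.
The Hessian is diagonal: diag(F_xx, F_yy). Second derivatives: F_xx(-3)=432, F_xx(0)=-108, F_xx(1)=144; F_yy(-2)=-72, F_yy(1)=36, F_yy(4)=-72.
Saddle points occur where the two diagonal entries have opposite signs: (-3, -2), (-3, 4), (0, 1), (1, -2), (1, 4). Count: 5.

5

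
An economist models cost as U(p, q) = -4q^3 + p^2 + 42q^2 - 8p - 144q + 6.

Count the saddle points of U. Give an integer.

1

U separates as a function of p plus a function of q, so ∇U=0 decouples.
∂U/∂p = 2(p - 4) = 0 at p ∈ {4}; ∂U/∂q = -12(q - 4)(q - 3) = 0 at q ∈ {3, 4}.
The Hessian is diagonal: diag(U_pp, U_qq). Second derivatives: U_pp(4)=2; U_qq(3)=12, U_qq(4)=-12.
Saddle points occur where the two diagonal entries have opposite signs: (4, 4). Count: 1.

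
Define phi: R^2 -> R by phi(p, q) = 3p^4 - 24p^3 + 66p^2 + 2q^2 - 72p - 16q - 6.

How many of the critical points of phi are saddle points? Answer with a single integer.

phi separates as a function of p plus a function of q, so ∇phi=0 decouples.
∂phi/∂p = 12(p - 3)(p - 2)(p - 1) = 0 at p ∈ {1, 2, 3}; ∂phi/∂q = 4(q - 4) = 0 at q ∈ {4}.
The Hessian is diagonal: diag(phi_pp, phi_qq). Second derivatives: phi_pp(1)=24, phi_pp(2)=-12, phi_pp(3)=24; phi_qq(4)=4.
Saddle points occur where the two diagonal entries have opposite signs: (2, 4). Count: 1.

1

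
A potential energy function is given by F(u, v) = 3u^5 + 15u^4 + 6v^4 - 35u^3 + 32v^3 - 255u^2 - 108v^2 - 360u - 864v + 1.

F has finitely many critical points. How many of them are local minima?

F separates as a function of u plus a function of v, so ∇F=0 decouples.
∂F/∂u = 15(u - 3)(u + 1)(u + 2)(u + 4) = 0 at u ∈ {-4, -2, -1, 3}; ∂F/∂v = 24(v - 3)(v + 3)(v + 4) = 0 at v ∈ {-4, -3, 3}.
The Hessian is diagonal: diag(F_uu, F_vv). Second derivatives: F_uu(-4)=-630, F_uu(-2)=150, F_uu(-1)=-180, F_uu(3)=2100; F_vv(-4)=168, F_vv(-3)=-144, F_vv(3)=1008.
Local minima occur where both diagonal entries positive: (-2, -4), (-2, 3), (3, -4), (3, 3). Count: 4.

4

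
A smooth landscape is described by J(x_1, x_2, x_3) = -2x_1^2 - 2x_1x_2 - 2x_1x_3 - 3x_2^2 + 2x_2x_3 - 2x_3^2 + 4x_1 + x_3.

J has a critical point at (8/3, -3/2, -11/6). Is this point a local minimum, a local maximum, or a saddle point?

local maximum

The Hessian is constant: H = [[-4, -2, -2], [-2, -6, 2], [-2, 2, -4]].
Leading principal minors: Δ₁ = -4, Δ₂ = 20, Δ₃ = -24.
The minors alternate sign starting negative (−, +, −), so H is negative definite: a local maximum.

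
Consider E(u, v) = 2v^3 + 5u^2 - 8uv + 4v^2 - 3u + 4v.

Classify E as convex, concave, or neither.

The term 2v^3 is cubic, so the Hessian is not constant.
∂²E/∂v² = 12v + 8, which takes both signs as v varies (negative for sufficiently negative v). A diagonal entry of the Hessian changing sign means the Hessian is neither positive- nor negative-semidefinite on all of R^2.

neither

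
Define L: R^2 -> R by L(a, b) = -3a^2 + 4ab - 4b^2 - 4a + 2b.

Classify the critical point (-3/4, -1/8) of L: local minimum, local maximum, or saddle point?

The Hessian of L is constant: H = [[-6, 4], [4, -8]].
det(H) = (-6)·(-8) − 4² = 32.
det(H) > 0 and tr(H) = -14 < 0, so H is negative definite and the point is a local maximum.

local maximum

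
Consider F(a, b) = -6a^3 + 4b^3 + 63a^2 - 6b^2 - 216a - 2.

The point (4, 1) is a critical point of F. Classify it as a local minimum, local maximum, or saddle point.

saddle point

The mixed partial ∂²F/∂a∂b is 0, so the Hessian at any point is diag(F_aa, F_bb) = diag(18(-2a + 7), 12(2b - 1)).
At (4, 1): H = diag(-18, 12).
The eigenvalues have opposite signs, so H is indefinite: a saddle point.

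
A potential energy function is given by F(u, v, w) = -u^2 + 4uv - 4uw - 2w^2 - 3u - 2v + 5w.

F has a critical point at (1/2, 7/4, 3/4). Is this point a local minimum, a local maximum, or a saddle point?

The Hessian is constant: H = [[-2, 4, -4], [4, 0, 0], [-4, 0, -4]].
Leading principal minors: Δ₁ = -2, Δ₂ = -16, Δ₃ = 64.
The minors fit neither the all-positive nor the alternating-sign pattern, so H is indefinite: a saddle point.

saddle point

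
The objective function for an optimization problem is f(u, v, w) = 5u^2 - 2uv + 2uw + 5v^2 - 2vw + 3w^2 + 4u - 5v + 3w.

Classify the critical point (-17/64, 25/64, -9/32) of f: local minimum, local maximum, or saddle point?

local minimum

The Hessian is constant: H = [[10, -2, 2], [-2, 10, -2], [2, -2, 6]].
Leading principal minors: Δ₁ = 10, Δ₂ = 96, Δ₃ = 512.
All leading minors are positive, so H is positive definite: a local minimum.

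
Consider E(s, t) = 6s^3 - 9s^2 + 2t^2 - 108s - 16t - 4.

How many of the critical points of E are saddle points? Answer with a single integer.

1

E separates as a function of s plus a function of t, so ∇E=0 decouples.
∂E/∂s = 18(s - 3)(s + 2) = 0 at s ∈ {-2, 3}; ∂E/∂t = 4(t - 4) = 0 at t ∈ {4}.
The Hessian is diagonal: diag(E_ss, E_tt). Second derivatives: E_ss(-2)=-90, E_ss(3)=90; E_tt(4)=4.
Saddle points occur where the two diagonal entries have opposite signs: (-2, 4). Count: 1.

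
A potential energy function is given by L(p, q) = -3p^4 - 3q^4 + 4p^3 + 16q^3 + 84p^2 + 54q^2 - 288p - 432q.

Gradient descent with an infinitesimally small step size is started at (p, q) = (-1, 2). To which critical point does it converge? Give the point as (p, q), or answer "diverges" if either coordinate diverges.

(2, 3)

L is separable, so gradient descent decouples: p follows -∂L/∂p, q follows -∂L/∂q.
∂L/∂p = -12(p - 3)(p - 2)(p + 4); at p=-1 this is -432, so p increases.
∂L/∂q = -12(q - 4)(q - 3)(q + 3); at q=2 this is -120, so q increases.
p converges to its nearest critical value 2 (a local min of the p-part); q converges to 3. The iterate converges to (2, 3).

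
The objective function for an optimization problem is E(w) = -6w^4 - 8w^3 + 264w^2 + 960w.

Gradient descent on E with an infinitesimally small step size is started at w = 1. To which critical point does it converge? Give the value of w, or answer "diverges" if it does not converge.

E'(w) = -24(w - 5)(w + 2)(w + 4), so E'(1) = 1440.
Gradient descent moves in the -E' direction, i.e. w is decreasing.
The nearest critical point in that direction is w = -2, where E'' = 336 > 0 (a local minimum). The iterate converges there.

-2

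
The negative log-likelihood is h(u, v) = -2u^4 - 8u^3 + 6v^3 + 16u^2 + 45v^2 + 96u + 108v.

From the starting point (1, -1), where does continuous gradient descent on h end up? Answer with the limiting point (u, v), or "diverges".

h is separable, so gradient descent decouples: u follows -∂h/∂u, v follows -∂h/∂v.
∂h/∂u = -8(u - 2)(u + 2)(u + 3); at u=1 this is 96, so u decreases.
∂h/∂v = 18(v + 2)(v + 3); at v=-1 this is 36, so v decreases.
u converges to its nearest critical value -2 (a local min of the u-part); v converges to -2. The iterate converges to (-2, -2).

(-2, -2)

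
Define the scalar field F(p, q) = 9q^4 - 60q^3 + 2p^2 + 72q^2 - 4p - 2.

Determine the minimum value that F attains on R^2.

F(p,q) separates as A(p) + B(q) − 2, so its minimum is min A + min B − 2.
A'(p) = 4p - 4 vanishes at p ∈ {1}; B'(q) = 36q(q - 4)(q - 1) vanishes at q ∈ {0, 1, 4}.
Local minima of A (where A''>0): A(1)=-2. Local minima of B: B(0)=0, B(4)=-384.
So the global minimum of F is A(1) + B(4) − 2 = -2 − 384 − 2 = -388, attained at (1, 4).

-388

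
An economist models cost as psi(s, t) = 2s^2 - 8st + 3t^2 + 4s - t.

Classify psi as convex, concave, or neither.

neither

psi is quadratic, so its Hessian is the constant matrix H = [[4, -8], [-8, 6]].
det(H) = -40, tr(H) = 10.
det(H) < 0, so H is indefinite: neither convex nor concave.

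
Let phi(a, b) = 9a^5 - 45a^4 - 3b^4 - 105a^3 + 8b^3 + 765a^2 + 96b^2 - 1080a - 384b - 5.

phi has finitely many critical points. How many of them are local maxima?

phi separates as a function of a plus a function of b, so ∇phi=0 decouples.
∂phi/∂a = 45(a - 4)(a - 2)(a - 1)(a + 3) = 0 at a ∈ {-3, 1, 2, 4}; ∂phi/∂b = -12(b - 4)(b - 2)(b + 4) = 0 at b ∈ {-4, 2, 4}.
The Hessian is diagonal: diag(phi_aa, phi_bb). Second derivatives: phi_aa(-3)=-6300, phi_aa(1)=540, phi_aa(2)=-450, phi_aa(4)=1890; phi_bb(-4)=-576, phi_bb(2)=144, phi_bb(4)=-192.
Local maxima occur where both diagonal entries negative: (-3, -4), (-3, 4), (2, -4), (2, 4). Count: 4.

4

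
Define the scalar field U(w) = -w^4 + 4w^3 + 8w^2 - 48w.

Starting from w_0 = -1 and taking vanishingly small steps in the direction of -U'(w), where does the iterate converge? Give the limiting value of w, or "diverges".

2

U'(w) = -4(w - 3)(w - 2)(w + 2), so U'(-1) = -48.
Gradient descent moves in the -U' direction, i.e. w is increasing.
The nearest critical point in that direction is w = 2, where U'' = 16 > 0 (a local minimum). The iterate converges there.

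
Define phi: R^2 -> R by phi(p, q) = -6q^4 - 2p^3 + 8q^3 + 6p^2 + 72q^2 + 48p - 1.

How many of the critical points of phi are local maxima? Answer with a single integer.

2

phi separates as a function of p plus a function of q, so ∇phi=0 decouples.
∂phi/∂p = -6(p - 4)(p + 2) = 0 at p ∈ {-2, 4}; ∂phi/∂q = -24q(q - 3)(q + 2) = 0 at q ∈ {-2, 0, 3}.
The Hessian is diagonal: diag(phi_pp, phi_qq). Second derivatives: phi_pp(-2)=36, phi_pp(4)=-36; phi_qq(-2)=-240, phi_qq(0)=144, phi_qq(3)=-360.
Local maxima occur where both diagonal entries negative: (4, -2), (4, 3). Count: 2.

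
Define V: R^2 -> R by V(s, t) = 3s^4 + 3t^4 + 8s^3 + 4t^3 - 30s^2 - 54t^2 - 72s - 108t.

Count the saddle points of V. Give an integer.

V separates as a function of s plus a function of t, so ∇V=0 decouples.
∂V/∂s = 12(s - 2)(s + 1)(s + 3) = 0 at s ∈ {-3, -1, 2}; ∂V/∂t = 12(t - 3)(t + 1)(t + 3) = 0 at t ∈ {-3, -1, 3}.
The Hessian is diagonal: diag(V_ss, V_tt). Second derivatives: V_ss(-3)=120, V_ss(-1)=-72, V_ss(2)=180; V_tt(-3)=144, V_tt(-1)=-96, V_tt(3)=288.
Saddle points occur where the two diagonal entries have opposite signs: (-3, -1), (-1, -3), (-1, 3), (2, -1). Count: 4.

4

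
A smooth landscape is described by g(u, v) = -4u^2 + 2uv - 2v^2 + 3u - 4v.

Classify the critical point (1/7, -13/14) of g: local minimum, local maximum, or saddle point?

local maximum

The Hessian of g is constant: H = [[-8, 2], [2, -4]].
det(H) = (-8)·(-4) − 2² = 28.
det(H) > 0 and tr(H) = -12 < 0, so H is negative definite and the point is a local maximum.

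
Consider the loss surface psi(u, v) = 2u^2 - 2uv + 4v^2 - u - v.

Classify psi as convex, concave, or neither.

psi is quadratic, so its Hessian is the constant matrix H = [[4, -2], [-2, 8]].
det(H) = 28, tr(H) = 12.
det(H) > 0 and tr(H) > 0, so H is positive definite everywhere: convex.

convex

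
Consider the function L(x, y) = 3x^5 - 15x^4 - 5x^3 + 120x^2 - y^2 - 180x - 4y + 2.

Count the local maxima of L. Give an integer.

L separates as a function of x plus a function of y, so ∇L=0 decouples.
∂L/∂x = 15(x - 3)(x - 2)(x - 1)(x + 2) = 0 at x ∈ {-2, 1, 2, 3}; ∂L/∂y = -2(y + 2) = 0 at y ∈ {-2}.
The Hessian is diagonal: diag(L_xx, L_yy). Second derivatives: L_xx(-2)=-900, L_xx(1)=90, L_xx(2)=-60, L_xx(3)=150; L_yy(-2)=-2.
Local maxima occur where both diagonal entries negative: (-2, -2), (2, -2). Count: 2.

2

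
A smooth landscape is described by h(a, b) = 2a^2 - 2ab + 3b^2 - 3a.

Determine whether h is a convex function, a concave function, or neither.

h is quadratic, so its Hessian is the constant matrix H = [[4, -2], [-2, 6]].
det(H) = 20, tr(H) = 10.
det(H) > 0 and tr(H) > 0, so H is positive definite everywhere: convex.

convex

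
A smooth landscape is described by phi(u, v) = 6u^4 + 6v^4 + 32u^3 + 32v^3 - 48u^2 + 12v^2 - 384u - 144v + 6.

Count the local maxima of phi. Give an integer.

phi separates as a function of u plus a function of v, so ∇phi=0 decouples.
∂phi/∂u = 24(u - 2)(u + 2)(u + 4) = 0 at u ∈ {-4, -2, 2}; ∂phi/∂v = 24(v - 1)(v + 2)(v + 3) = 0 at v ∈ {-3, -2, 1}.
The Hessian is diagonal: diag(phi_uu, phi_vv). Second derivatives: phi_uu(-4)=288, phi_uu(-2)=-192, phi_uu(2)=576; phi_vv(-3)=96, phi_vv(-2)=-72, phi_vv(1)=288.
Local maxima occur where both diagonal entries negative: (-2, -2). Count: 1.

1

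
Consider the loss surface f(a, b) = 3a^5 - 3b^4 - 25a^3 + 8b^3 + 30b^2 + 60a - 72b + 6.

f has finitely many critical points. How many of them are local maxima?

4

f separates as a function of a plus a function of b, so ∇f=0 decouples.
∂f/∂a = 15(a - 2)(a - 1)(a + 1)(a + 2) = 0 at a ∈ {-2, -1, 1, 2}; ∂f/∂b = -12(b - 3)(b - 1)(b + 2) = 0 at b ∈ {-2, 1, 3}.
The Hessian is diagonal: diag(f_aa, f_bb). Second derivatives: f_aa(-2)=-180, f_aa(-1)=90, f_aa(1)=-90, f_aa(2)=180; f_bb(-2)=-180, f_bb(1)=72, f_bb(3)=-120.
Local maxima occur where both diagonal entries negative: (-2, -2), (-2, 3), (1, -2), (1, 3). Count: 4.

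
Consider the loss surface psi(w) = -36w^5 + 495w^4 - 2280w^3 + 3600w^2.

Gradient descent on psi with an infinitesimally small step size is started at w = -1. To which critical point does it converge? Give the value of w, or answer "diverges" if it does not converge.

psi'(w) = -180w(w - 5)(w - 4)(w - 2), so psi'(-1) = -16200.
Gradient descent moves in the -psi' direction, i.e. w is increasing.
The nearest critical point in that direction is w = 0, where psi'' = 7200 > 0 (a local minimum). The iterate converges there.

0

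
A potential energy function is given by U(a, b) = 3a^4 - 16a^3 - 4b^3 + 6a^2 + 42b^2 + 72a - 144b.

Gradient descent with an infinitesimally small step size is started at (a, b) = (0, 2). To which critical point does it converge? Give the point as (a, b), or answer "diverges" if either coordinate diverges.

U is separable, so gradient descent decouples: a follows -∂U/∂a, b follows -∂U/∂b.
∂U/∂a = 12(a - 3)(a - 2)(a + 1); at a=0 this is 72, so a decreases.
∂U/∂b = -12(b - 4)(b - 3); at b=2 this is -24, so b increases.
a converges to its nearest critical value -1 (a local min of the a-part); b converges to 3. The iterate converges to (-1, 3).

(-1, 3)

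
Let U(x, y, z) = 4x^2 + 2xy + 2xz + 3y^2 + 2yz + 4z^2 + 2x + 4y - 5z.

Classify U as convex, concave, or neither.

convex

U is quadratic, so its Hessian is the constant matrix H = [[8, 2, 2], [2, 6, 2], [2, 2, 8]].
Leading principal minors: 8, 44, 312.
All positive ⇒ H ≻ 0 ⇒ convex.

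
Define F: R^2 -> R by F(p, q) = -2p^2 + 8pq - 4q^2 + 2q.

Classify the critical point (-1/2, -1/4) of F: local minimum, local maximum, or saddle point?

The Hessian of F is constant: H = [[-4, 8], [8, -8]].
det(H) = (-4)·(-8) − 8² = -32.
Since det(H) < 0, H is indefinite and the critical point is a saddle point.

saddle point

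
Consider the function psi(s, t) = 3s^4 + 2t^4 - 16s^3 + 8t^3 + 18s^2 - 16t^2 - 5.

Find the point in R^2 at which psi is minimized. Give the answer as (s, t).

psi(s,t) separates as P(s) + Q(t) − 5, so its minimum is min P + min Q − 5.
P'(s) = 12s(s - 3)(s - 1) vanishes at s ∈ {0, 1, 3}; Q'(t) = 8t(t - 1)(t + 4) vanishes at t ∈ {-4, 0, 1}.
Local minima of P (where P''>0): P(0)=0, P(3)=-27. Local minima of Q: Q(-4)=-256, Q(1)=-6.
So the global minimum of psi is P(3) + Q(-4) − 5 = -27 − 256 − 5 = -288, attained at (3, -4).

(3, -4)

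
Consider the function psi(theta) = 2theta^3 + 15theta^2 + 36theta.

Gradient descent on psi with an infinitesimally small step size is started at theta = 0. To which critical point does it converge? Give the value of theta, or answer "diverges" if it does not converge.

psi'(theta) = 6(theta + 2)(theta + 3), so psi'(0) = 36.
Gradient descent moves in the -psi' direction, i.e. theta is decreasing.
The nearest critical point in that direction is theta = -2, where psi'' = 6 > 0 (a local minimum). The iterate converges there.

-2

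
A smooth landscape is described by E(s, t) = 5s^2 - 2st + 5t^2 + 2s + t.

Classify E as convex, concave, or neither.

convex

E is quadratic, so its Hessian is the constant matrix H = [[10, -2], [-2, 10]].
det(H) = 96, tr(H) = 20.
det(H) > 0 and tr(H) > 0, so H is positive definite everywhere: convex.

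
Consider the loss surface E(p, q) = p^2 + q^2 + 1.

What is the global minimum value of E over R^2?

E(p,q) separates as A(p) + B(q) + 1, so its minimum is min A + min B + 1.
A'(p) = 2p vanishes at p ∈ {0}; B'(q) = 2q vanishes at q ∈ {0}.
Local minima of A (where A''>0): A(0)=0. Local minima of B: B(0)=0.
So the global minimum of E is A(0) + B(0) + 1 = 0 + 0 + 1 = 1, attained at (0, 0).

1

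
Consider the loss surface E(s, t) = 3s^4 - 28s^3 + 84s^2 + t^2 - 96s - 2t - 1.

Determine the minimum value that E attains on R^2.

-66

E(s,t) separates as P(s) + Q(t) − 1, so its minimum is min P + min Q − 1.
P'(s) = 12(s - 4)(s - 2)(s - 1) vanishes at s ∈ {1, 2, 4}; Q'(t) = 2(t - 1) vanishes at t ∈ {1}.
Local minima of P (where P''>0): P(1)=-37, P(4)=-64. Local minima of Q: Q(1)=-1.
So the global minimum of E is P(4) + Q(1) − 1 = -64 − 1 − 1 = -66, attained at (4, 1).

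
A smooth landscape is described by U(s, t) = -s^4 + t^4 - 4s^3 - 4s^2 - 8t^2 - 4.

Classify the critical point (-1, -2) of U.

The mixed partial ∂²U/∂s∂t is 0, so the Hessian at any point is diag(U_ss, U_tt) = diag(-4(3s^2 + 6s + 2), 4(3t^2 - 4)).
At (-1, -2): H = diag(4, 32).
Both eigenvalues are positive, so H is positive definite: a local minimum.

local minimum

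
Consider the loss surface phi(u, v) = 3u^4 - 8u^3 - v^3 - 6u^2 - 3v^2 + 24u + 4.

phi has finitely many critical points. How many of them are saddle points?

phi separates as a function of u plus a function of v, so ∇phi=0 decouples.
∂phi/∂u = 12(u - 2)(u - 1)(u + 1) = 0 at u ∈ {-1, 1, 2}; ∂phi/∂v = -3v(v + 2) = 0 at v ∈ {-2, 0}.
The Hessian is diagonal: diag(phi_uu, phi_vv). Second derivatives: phi_uu(-1)=72, phi_uu(1)=-24, phi_uu(2)=36; phi_vv(-2)=6, phi_vv(0)=-6.
Saddle points occur where the two diagonal entries have opposite signs: (-1, 0), (1, -2), (2, 0). Count: 3.

3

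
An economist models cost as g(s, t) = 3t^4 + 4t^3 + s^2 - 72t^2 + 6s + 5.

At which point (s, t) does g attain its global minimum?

g(s,t) separates as P(s) + Q(t) + 5, so its minimum is min P + min Q + 5.
P'(s) = 2s + 6 vanishes at s ∈ {-3}; Q'(t) = 12t(t - 3)(t + 4) vanishes at t ∈ {-4, 0, 3}.
Local minima of P (where P''>0): P(-3)=-9. Local minima of Q: Q(-4)=-640, Q(3)=-297.
So the global minimum of g is P(-3) + Q(-4) + 5 = -9 − 640 + 5 = -644, attained at (-3, -4).

(-3, -4)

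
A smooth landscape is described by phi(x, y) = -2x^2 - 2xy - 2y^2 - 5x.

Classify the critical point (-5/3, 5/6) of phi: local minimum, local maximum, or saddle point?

The Hessian of phi is constant: H = [[-4, -2], [-2, -4]].
det(H) = (-4)·(-4) − (-2)² = 12.
det(H) > 0 and tr(H) = -8 < 0, so H is negative definite and the point is a local maximum.

local maximum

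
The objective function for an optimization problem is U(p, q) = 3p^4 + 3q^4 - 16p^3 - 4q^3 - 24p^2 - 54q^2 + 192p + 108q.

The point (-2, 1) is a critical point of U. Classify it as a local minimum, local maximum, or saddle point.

saddle point

The mixed partial ∂²U/∂p∂q is 0, so the Hessian at any point is diag(U_pp, U_qq) = diag(12(3p^2 - 8p - 4), 12(3q^2 - 2q - 9)).
At (-2, 1): H = diag(288, -96).
The eigenvalues have opposite signs, so H is indefinite: a saddle point.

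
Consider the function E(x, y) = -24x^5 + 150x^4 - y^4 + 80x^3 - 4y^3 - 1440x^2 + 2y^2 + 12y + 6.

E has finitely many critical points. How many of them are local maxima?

E separates as a function of x plus a function of y, so ∇E=0 decouples.
∂E/∂x = -120x(x - 4)(x - 3)(x + 2) = 0 at x ∈ {-2, 0, 3, 4}; ∂E/∂y = -4(y - 1)(y + 1)(y + 3) = 0 at y ∈ {-3, -1, 1}.
The Hessian is diagonal: diag(E_xx, E_yy). Second derivatives: E_xx(-2)=7200, E_xx(0)=-2880, E_xx(3)=1800, E_xx(4)=-2880; E_yy(-3)=-32, E_yy(-1)=16, E_yy(1)=-32.
Local maxima occur where both diagonal entries negative: (0, -3), (0, 1), (4, -3), (4, 1). Count: 4.

4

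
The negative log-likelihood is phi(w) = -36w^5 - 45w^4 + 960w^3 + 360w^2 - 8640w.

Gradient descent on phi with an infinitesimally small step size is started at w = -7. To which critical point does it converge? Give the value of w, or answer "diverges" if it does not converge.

phi'(w) = -180(w - 3)(w - 2)(w + 2)(w + 4), so phi'(-7) = -243000.
Gradient descent moves in the -phi' direction, i.e. w is increasing.
The nearest critical point in that direction is w = -4, where phi'' = 15120 > 0 (a local minimum). The iterate converges there.

-4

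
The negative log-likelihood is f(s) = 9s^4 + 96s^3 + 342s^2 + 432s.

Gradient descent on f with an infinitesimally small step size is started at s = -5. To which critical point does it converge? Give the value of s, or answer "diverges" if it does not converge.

-4

f'(s) = 36(s + 1)(s + 3)(s + 4), so f'(-5) = -288.
Gradient descent moves in the -f' direction, i.e. s is increasing.
The nearest critical point in that direction is s = -4, where f'' = 108 > 0 (a local minimum). The iterate converges there.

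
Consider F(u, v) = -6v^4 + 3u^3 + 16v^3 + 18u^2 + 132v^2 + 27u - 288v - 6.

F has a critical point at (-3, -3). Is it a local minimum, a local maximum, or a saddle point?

The mixed partial ∂²F/∂u∂v is 0, so the Hessian at any point is diag(F_uu, F_vv) = diag(18(u + 2), 24(-3v^2 + 4v + 11)).
At (-3, -3): H = diag(-18, -672).
Both eigenvalues are negative, so H is negative definite: a local maximum.

local maximum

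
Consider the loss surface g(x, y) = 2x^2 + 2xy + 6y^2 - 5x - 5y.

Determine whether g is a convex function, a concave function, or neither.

convex

g is quadratic, so its Hessian is the constant matrix H = [[4, 2], [2, 12]].
det(H) = 44, tr(H) = 16.
det(H) > 0 and tr(H) > 0, so H is positive definite everywhere: convex.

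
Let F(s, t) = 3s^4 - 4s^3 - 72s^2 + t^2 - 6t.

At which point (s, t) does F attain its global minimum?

F(s,t) separates as P(s) + Q(t), so its minimum is min P + min Q.
P'(s) = 12s(s - 4)(s + 3) vanishes at s ∈ {-3, 0, 4}; Q'(t) = 2(t - 3) vanishes at t ∈ {3}.
Local minima of P (where P''>0): P(-3)=-297, P(4)=-640. Local minima of Q: Q(3)=-9.
So the global minimum of F is P(4) + Q(3) = -640 − 9 = -649, attained at (4, 3).

(4, 3)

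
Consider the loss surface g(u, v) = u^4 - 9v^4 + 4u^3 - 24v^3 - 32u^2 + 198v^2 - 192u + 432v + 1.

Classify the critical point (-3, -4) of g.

local maximum

The mixed partial ∂²g/∂u∂v is 0, so the Hessian at any point is diag(g_uu, g_vv) = diag(4(3u^2 + 6u - 16), 36(-3v^2 - 4v + 11)).
At (-3, -4): H = diag(-28, -756).
Both eigenvalues are negative, so H is negative definite: a local maximum.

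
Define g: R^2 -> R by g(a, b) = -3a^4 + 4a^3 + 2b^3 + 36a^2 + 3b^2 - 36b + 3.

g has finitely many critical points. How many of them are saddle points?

3

g separates as a function of a plus a function of b, so ∇g=0 decouples.
∂g/∂a = -12a(a - 3)(a + 2) = 0 at a ∈ {-2, 0, 3}; ∂g/∂b = 6(b - 2)(b + 3) = 0 at b ∈ {-3, 2}.
The Hessian is diagonal: diag(g_aa, g_bb). Second derivatives: g_aa(-2)=-120, g_aa(0)=72, g_aa(3)=-180; g_bb(-3)=-30, g_bb(2)=30.
Saddle points occur where the two diagonal entries have opposite signs: (-2, 2), (0, -3), (3, 2). Count: 3.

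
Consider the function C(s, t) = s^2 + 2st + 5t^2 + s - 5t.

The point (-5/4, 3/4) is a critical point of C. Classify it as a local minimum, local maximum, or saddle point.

local minimum

The Hessian of C is constant: H = [[2, 2], [2, 10]].
det(H) = 2·10 − 2² = 16.
det(H) > 0 and tr(H) = 12 > 0, so H is positive definite and the point is a local minimum.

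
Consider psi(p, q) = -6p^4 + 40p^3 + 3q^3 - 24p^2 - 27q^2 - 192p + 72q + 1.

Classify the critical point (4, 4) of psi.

The mixed partial ∂²psi/∂p∂q is 0, so the Hessian at any point is diag(psi_pp, psi_qq) = diag(24(-3p^2 + 10p - 2), 18(q - 3)).
At (4, 4): H = diag(-240, 18).
The eigenvalues have opposite signs, so H is indefinite: a saddle point.

saddle point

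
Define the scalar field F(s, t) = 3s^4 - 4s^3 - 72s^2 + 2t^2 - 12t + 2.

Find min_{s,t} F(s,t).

F(s,t) separates as P(s) + Q(t) + 2, so its minimum is min P + min Q + 2.
P'(s) = 12s(s - 4)(s + 3) vanishes at s ∈ {-3, 0, 4}; Q'(t) = 4(t - 3) vanishes at t ∈ {3}.
Local minima of P (where P''>0): P(-3)=-297, P(4)=-640. Local minima of Q: Q(3)=-18.
So the global minimum of F is P(4) + Q(3) + 2 = -640 − 18 + 2 = -656, attained at (4, 3).

-656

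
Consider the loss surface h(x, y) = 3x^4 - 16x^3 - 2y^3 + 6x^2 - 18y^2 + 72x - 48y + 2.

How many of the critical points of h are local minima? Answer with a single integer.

h separates as a function of x plus a function of y, so ∇h=0 decouples.
∂h/∂x = 12(x - 3)(x - 2)(x + 1) = 0 at x ∈ {-1, 2, 3}; ∂h/∂y = -6(y + 2)(y + 4) = 0 at y ∈ {-4, -2}.
The Hessian is diagonal: diag(h_xx, h_yy). Second derivatives: h_xx(-1)=144, h_xx(2)=-36, h_xx(3)=48; h_yy(-4)=12, h_yy(-2)=-12.
Local minima occur where both diagonal entries positive: (-1, -4), (3, -4). Count: 2.

2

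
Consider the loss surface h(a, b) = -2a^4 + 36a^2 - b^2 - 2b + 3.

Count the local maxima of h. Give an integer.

2

h separates as a function of a plus a function of b, so ∇h=0 decouples.
∂h/∂a = -8a(a - 3)(a + 3) = 0 at a ∈ {-3, 0, 3}; ∂h/∂b = -2(b + 1) = 0 at b ∈ {-1}.
The Hessian is diagonal: diag(h_aa, h_bb). Second derivatives: h_aa(-3)=-144, h_aa(0)=72, h_aa(3)=-144; h_bb(-1)=-2.
Local maxima occur where both diagonal entries negative: (-3, -1), (3, -1). Count: 2.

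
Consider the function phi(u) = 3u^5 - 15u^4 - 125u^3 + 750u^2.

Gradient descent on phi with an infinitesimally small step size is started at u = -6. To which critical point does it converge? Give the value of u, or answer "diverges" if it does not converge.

phi'(u) = 15u(u - 5)(u - 4)(u + 5), so phi'(-6) = 9900.
Gradient descent moves in the -phi' direction, i.e. u is decreasing.
There is no critical point below u=-6, and phi' keeps the same sign, so the iterate runs off to −∞.

diverges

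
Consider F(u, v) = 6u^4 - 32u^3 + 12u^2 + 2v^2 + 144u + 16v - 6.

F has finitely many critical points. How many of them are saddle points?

F separates as a function of u plus a function of v, so ∇F=0 decouples.
∂F/∂u = 24(u - 3)(u - 2)(u + 1) = 0 at u ∈ {-1, 2, 3}; ∂F/∂v = 4(v + 4) = 0 at v ∈ {-4}.
The Hessian is diagonal: diag(F_uu, F_vv). Second derivatives: F_uu(-1)=288, F_uu(2)=-72, F_uu(3)=96; F_vv(-4)=4.
Saddle points occur where the two diagonal entries have opposite signs: (2, -4). Count: 1.

1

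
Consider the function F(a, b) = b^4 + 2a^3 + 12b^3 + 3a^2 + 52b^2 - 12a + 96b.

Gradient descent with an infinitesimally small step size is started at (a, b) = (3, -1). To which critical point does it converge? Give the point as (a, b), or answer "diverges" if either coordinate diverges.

(1, -2)

F is separable, so gradient descent decouples: a follows -∂F/∂a, b follows -∂F/∂b.
∂F/∂a = 6(a - 1)(a + 2); at a=3 this is 60, so a decreases.
∂F/∂b = 4(b + 2)(b + 3)(b + 4); at b=-1 this is 24, so b decreases.
a converges to its nearest critical value 1 (a local min of the a-part); b converges to -2. The iterate converges to (1, -2).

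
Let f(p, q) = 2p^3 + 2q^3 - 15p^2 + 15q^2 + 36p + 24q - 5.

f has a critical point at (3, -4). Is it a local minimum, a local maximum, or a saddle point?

saddle point

The mixed partial ∂²f/∂p∂q is 0, so the Hessian at any point is diag(f_pp, f_qq) = diag(6(2p - 5), 6(2q + 5)).
At (3, -4): H = diag(6, -18).
The eigenvalues have opposite signs, so H is indefinite: a saddle point.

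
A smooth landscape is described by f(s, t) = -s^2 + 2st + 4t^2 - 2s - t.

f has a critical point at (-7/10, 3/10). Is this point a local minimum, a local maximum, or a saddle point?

saddle point

The Hessian of f is constant: H = [[-2, 2], [2, 8]].
det(H) = (-2)·8 − 2² = -20.
Since det(H) < 0, H is indefinite and the critical point is a saddle point.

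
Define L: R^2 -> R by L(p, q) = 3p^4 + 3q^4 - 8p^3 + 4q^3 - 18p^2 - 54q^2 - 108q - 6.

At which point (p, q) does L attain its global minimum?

(3, 3)

L(p,q) separates as A(p) + B(q) − 6, so its minimum is min A + min B − 6.
A'(p) = 12p(p - 3)(p + 1) vanishes at p ∈ {-1, 0, 3}; B'(q) = 12(q - 3)(q + 1)(q + 3) vanishes at q ∈ {-3, -1, 3}.
Local minima of A (where A''>0): A(-1)=-7, A(3)=-135. Local minima of B: B(-3)=-27, B(3)=-459.
So the global minimum of L is A(3) + B(3) − 6 = -135 − 459 − 6 = -600, attained at (3, 3).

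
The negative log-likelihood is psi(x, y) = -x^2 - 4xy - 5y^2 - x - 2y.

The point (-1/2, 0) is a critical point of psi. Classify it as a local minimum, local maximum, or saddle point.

local maximum

The Hessian of psi is constant: H = [[-2, -4], [-4, -10]].
det(H) = (-2)·(-10) − (-4)² = 4.
det(H) > 0 and tr(H) = -12 < 0, so H is negative definite and the point is a local maximum.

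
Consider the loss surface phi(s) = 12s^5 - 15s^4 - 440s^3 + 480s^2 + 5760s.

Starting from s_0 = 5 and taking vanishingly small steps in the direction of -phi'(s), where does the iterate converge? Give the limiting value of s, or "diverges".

4

phi'(s) = 60(s - 4)(s - 3)(s + 2)(s + 4), so phi'(5) = 7560.
Gradient descent moves in the -phi' direction, i.e. s is decreasing.
The nearest critical point in that direction is s = 4, where phi'' = 2880 > 0 (a local minimum). The iterate converges there.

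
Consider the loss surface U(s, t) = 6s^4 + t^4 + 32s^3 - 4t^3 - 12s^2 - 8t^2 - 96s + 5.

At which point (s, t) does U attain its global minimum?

U(s,t) separates as P(s) + Q(t) + 5, so its minimum is min P + min Q + 5.
P'(s) = 24(s - 1)(s + 1)(s + 4) vanishes at s ∈ {-4, -1, 1}; Q'(t) = 4t(t - 4)(t + 1) vanishes at t ∈ {-1, 0, 4}.
Local minima of P (where P''>0): P(-4)=-320, P(1)=-70. Local minima of Q: Q(-1)=-3, Q(4)=-128.
So the global minimum of U is P(-4) + Q(4) + 5 = -320 − 128 + 5 = -443, attained at (-4, 4).

(-4, 4)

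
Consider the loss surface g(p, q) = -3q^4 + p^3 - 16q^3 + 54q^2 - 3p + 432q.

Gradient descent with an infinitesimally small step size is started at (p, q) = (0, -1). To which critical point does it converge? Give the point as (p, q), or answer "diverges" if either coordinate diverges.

(1, -3)

g is separable, so gradient descent decouples: p follows -∂g/∂p, q follows -∂g/∂q.
∂g/∂p = 3(p - 1)(p + 1); at p=0 this is -3, so p increases.
∂g/∂q = -12(q - 3)(q + 3)(q + 4); at q=-1 this is 288, so q decreases.
p converges to its nearest critical value 1 (a local min of the p-part); q converges to -3. The iterate converges to (1, -3).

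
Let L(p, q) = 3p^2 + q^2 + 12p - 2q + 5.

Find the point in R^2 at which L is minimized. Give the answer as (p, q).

L(p,q) separates as A(p) + B(q) + 5, so its minimum is min A + min B + 5.
A'(p) = 6p + 12 vanishes at p ∈ {-2}; B'(q) = 2q - 2 vanishes at q ∈ {1}.
Local minima of A (where A''>0): A(-2)=-12. Local minima of B: B(1)=-1.
So the global minimum of L is A(-2) + B(1) + 5 = -12 − 1 + 5 = -8, attained at (-2, 1).

(-2, 1)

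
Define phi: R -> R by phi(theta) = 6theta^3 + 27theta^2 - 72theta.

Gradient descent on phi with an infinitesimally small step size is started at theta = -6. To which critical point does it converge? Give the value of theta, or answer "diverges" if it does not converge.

diverges

phi'(theta) = 18(theta - 1)(theta + 4), so phi'(-6) = 252.
Gradient descent moves in the -phi' direction, i.e. theta is decreasing.
There is no critical point below theta=-6, and phi' keeps the same sign, so the iterate runs off to −∞.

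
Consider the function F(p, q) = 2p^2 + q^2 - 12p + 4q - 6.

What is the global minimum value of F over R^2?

-28

F(p,q) separates as A(p) + B(q) − 6, so its minimum is min A + min B − 6.
A'(p) = 4p - 12 vanishes at p ∈ {3}; B'(q) = 2q + 4 vanishes at q ∈ {-2}.
Local minima of A (where A''>0): A(3)=-18. Local minima of B: B(-2)=-4.
So the global minimum of F is A(3) + B(-2) − 6 = -18 − 4 − 6 = -28, attained at (3, -2).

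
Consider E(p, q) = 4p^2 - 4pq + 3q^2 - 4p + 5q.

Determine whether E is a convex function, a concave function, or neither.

E is quadratic, so its Hessian is the constant matrix H = [[8, -4], [-4, 6]].
det(H) = 32, tr(H) = 14.
det(H) > 0 and tr(H) > 0, so H is positive definite everywhere: convex.

convex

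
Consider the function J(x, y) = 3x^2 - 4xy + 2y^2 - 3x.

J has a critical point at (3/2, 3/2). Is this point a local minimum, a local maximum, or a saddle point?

local minimum

The Hessian of J is constant: H = [[6, -4], [-4, 4]].
det(H) = 6·4 − (-4)² = 8.
det(H) > 0 and tr(H) = 10 > 0, so H is positive definite and the point is a local minimum.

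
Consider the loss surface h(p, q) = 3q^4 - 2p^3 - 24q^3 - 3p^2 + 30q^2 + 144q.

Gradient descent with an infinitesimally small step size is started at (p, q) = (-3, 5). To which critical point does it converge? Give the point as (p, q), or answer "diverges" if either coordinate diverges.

(-1, 4)

h is separable, so gradient descent decouples: p follows -∂h/∂p, q follows -∂h/∂q.
∂h/∂p = -6p(p + 1); at p=-3 this is -36, so p increases.
∂h/∂q = 12(q - 4)(q - 3)(q + 1); at q=5 this is 144, so q decreases.
p converges to its nearest critical value -1 (a local min of the p-part); q converges to 4. The iterate converges to (-1, 4).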